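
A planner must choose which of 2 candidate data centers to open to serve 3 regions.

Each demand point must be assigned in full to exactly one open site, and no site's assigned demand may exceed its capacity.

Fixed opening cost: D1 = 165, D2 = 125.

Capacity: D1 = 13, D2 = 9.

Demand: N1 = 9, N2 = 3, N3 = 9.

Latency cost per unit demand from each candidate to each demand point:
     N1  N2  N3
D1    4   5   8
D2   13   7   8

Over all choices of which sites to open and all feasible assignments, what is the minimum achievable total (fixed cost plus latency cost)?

413

Open {D1, D2}; cheapest assignment that respects the capacities:
  D1 (cap 13, load 12): N1, N2 — cost 9×4 + 3×5 = 51
  D2 (cap 9, load 9): N3 — cost 9×8 = 72
  Shipping 123, fixed 290 → total 413.
  Any other capacity-feasible assignment to {D1, D2} ships for at least 123.
Total demand is 21 and no other set of sites has combined capacity ≥ 21, so {D1, D2} is the only feasible choice of open sites. Minimum: 413.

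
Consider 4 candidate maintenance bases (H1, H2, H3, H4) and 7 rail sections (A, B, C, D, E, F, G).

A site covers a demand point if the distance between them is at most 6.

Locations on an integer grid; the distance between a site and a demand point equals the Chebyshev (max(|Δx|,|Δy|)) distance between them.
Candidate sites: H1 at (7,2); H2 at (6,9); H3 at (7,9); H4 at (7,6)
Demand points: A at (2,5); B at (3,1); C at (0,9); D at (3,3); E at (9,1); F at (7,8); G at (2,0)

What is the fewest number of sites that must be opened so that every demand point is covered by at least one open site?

Coverage sets (demand points within 6 of each site):
  H1: {A, B, D, E, F, G}
  H2: {A, C, D, F}
  H3: {A, D, F}
  H4: {A, B, D, E, F, G}
No single site covers all 7 demand points.
But {H1, H2} covers everything, so the minimum is 2.

2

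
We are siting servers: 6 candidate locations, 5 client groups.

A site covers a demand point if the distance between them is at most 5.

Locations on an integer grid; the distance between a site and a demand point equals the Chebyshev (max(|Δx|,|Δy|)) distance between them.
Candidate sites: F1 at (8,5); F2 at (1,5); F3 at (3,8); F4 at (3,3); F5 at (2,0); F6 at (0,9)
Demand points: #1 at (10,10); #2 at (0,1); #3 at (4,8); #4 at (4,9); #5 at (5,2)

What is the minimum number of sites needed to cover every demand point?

2

Coverage sets (demand points within 5 of each site):
  F1: {#1, #3, #4, #5}
  F2: {#2, #3, #4, #5}
  F3: {#3, #4}
  F4: {#2, #3, #5}
  F5: {#2, #5}
  F6: {#3, #4}
No single site covers all 5 demand points.
But {F1, F2} covers everything, so the minimum is 2.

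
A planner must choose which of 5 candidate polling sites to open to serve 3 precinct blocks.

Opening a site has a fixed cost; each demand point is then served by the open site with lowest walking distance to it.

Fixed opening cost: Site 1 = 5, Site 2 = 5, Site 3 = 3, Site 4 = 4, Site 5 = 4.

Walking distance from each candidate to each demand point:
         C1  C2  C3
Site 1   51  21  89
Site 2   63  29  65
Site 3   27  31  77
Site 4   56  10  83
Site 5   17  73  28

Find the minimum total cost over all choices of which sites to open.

Open {Site 4, Site 5}: assign each demand point to its cheapest open site.
  C1→Site 5 17, C2→Site 4 10, C3→Site 5 28
  walking distance 55, fixed 8 → total 63.
Compare {Site 3, Site 4, Site 5}: walking distance 55 + fixed 11 = 66.
Compare {Site 1, Site 4, Site 5}: walking distance 55 + fixed 13 = 68.
Compare {Site 2, Site 4, Site 5}: walking distance 55 + fixed 13 = 68.
All other subsets cost ≥ 66. Minimum total cost: 63.

63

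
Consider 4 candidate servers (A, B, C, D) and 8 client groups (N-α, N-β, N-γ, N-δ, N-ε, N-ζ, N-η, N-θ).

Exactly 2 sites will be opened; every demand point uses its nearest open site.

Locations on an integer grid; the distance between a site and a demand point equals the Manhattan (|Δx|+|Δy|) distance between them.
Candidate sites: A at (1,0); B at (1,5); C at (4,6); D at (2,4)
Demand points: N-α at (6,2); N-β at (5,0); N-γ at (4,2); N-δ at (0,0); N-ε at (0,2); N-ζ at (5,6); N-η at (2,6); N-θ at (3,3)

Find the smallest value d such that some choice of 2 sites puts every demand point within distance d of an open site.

Open {A, C}.
  Farthest demand point is N-α at distance 6 (to C); all others are ≤ 6.
With {A, D} the worst case is 6.
With {A, B} the worst case is 7.
No size-2 selection achieves below 6.

6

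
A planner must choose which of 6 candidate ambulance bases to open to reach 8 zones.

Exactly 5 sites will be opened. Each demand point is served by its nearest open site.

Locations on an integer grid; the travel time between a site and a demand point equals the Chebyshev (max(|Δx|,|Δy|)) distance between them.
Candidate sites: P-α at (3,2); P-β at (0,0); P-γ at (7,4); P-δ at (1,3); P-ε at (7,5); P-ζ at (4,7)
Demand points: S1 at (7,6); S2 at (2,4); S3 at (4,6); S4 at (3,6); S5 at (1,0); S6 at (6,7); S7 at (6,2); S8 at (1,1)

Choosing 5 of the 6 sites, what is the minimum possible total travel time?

10

Open {P-β, P-γ, P-δ, P-ε, P-ζ}.
  S1→P-ε 1, S2→P-δ 1, S3→P-ζ 1, S4→P-ζ 1, S5→P-β 1, S6→P-ε 2, S7→P-γ 2, S8→P-β 1  ⇒ total 10.
Compare {P-α, P-β, P-γ, P-δ, P-ζ}: total 11.
Compare {P-α, P-β, P-γ, P-ε, P-ζ}: total 11.
No size-5 selection does better; minimum is 10.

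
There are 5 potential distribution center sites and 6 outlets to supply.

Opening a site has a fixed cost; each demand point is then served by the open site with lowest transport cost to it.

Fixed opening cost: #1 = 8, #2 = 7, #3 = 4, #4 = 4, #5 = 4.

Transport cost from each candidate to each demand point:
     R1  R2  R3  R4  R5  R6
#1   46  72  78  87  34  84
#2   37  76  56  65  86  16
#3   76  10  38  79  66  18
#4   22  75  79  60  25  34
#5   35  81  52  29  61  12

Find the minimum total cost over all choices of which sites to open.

Open {#3, #4, #5}: assign each demand point to its cheapest open site.
  R1→#4 22, R2→#3 10, R3→#3 38, R4→#5 29, R5→#4 25, R6→#5 12
  transport cost 136, fixed 12 → total 148.
Compare {#2, #3, #4, #5}: transport cost 136 + fixed 19 = 155.
Compare {#1, #3, #4, #5}: transport cost 136 + fixed 20 = 156.
Compare {#1, #2, #3, #4, #5}: transport cost 136 + fixed 27 = 163.
All other subsets cost ≥ 155. Minimum total cost: 148.

148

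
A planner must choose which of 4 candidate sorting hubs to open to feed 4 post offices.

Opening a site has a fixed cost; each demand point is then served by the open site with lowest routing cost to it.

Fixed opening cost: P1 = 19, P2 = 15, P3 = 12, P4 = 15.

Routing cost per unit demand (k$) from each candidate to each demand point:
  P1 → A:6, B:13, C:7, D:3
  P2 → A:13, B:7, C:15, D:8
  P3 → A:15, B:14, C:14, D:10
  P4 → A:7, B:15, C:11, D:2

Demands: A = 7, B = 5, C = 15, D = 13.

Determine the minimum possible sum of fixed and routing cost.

255

Open {P1, P2}: assign each demand point to its cheapest open site.
  A→P1 7×6=42, B→P2 5×7=35, C→P1 15×7=105, D→P1 13×3=39
  routing cost 221, fixed 34 → total 255.
Compare {P1, P2, P4}: routing cost 208 + fixed 49 = 257.
Compare {P1, P2, P3}: routing cost 221 + fixed 46 = 267.
Compare {P1, P2, P3, P4}: routing cost 208 + fixed 61 = 269.
All other subsets cost ≥ 257. Minimum total cost: 255.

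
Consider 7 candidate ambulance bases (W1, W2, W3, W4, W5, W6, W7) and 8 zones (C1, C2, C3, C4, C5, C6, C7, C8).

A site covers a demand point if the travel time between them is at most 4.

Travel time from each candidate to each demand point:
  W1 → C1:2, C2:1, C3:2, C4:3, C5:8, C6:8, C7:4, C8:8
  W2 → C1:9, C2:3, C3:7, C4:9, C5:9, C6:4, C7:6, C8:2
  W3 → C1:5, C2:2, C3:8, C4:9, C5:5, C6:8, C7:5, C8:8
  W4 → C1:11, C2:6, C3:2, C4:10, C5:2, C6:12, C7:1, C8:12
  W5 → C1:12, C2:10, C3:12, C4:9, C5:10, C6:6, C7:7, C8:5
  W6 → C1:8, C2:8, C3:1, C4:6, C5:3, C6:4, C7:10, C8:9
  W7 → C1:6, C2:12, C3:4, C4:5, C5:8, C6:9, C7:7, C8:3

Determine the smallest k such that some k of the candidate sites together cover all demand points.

Coverage sets (demand points within 4 of each site):
  W1: {C1, C2, C3, C4, C7}
  W2: {C2, C6, C8}
  W3: {C2}
  W4: {C3, C5, C7}
  W5: {}
  W6: {C3, C5, C6}
  W7: {C3, C8}
No 2 sites suffice: every size-2 union leaves at least one demand point uncovered.
But {W1, W2, W4} covers everything, so the minimum is 3.

3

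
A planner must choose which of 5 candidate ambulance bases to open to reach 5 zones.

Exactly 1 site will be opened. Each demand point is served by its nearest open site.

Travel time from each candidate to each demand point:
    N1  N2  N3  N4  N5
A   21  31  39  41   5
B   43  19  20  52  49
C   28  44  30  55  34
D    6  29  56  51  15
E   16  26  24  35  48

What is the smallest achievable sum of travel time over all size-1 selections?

Open {A}.
  N1→A 21, N2→A 31, N3→A 39, N4→A 41, N5→A 5  ⇒ total 137.
Compare {E}: total 149.
Compare {D}: total 157.
No size-1 selection does better; minimum is 137.

137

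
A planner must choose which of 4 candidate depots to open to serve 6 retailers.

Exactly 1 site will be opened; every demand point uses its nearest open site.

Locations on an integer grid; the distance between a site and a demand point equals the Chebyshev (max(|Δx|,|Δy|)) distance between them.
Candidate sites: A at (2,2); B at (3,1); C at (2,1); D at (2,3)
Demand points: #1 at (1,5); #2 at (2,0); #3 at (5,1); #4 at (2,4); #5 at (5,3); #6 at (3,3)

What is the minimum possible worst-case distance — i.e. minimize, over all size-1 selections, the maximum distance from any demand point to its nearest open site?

Open {A}.
  Farthest demand point is #1 at distance 3 (to A); all others are ≤ 3.
With {D} the worst case is 3.
With {B} the worst case is 4.
No size-1 selection achieves below 3.

3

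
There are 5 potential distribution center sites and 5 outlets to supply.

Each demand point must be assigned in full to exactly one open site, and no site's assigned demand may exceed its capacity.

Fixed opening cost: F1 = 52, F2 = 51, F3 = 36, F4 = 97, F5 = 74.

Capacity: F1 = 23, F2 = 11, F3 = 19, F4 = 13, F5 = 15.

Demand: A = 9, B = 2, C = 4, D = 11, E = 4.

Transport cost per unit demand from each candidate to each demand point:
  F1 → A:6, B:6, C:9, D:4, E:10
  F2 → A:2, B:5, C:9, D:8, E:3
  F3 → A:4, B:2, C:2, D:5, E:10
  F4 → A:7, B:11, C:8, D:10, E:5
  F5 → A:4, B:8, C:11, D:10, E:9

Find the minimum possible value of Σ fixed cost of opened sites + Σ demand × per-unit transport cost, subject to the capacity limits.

Open {F2, F3}; cheapest assignment that respects the capacities:
  F2 (cap 11, load 11): A, B — cost 9×2 + 2×5 = 28
  F3 (cap 19, load 19): C, D, E — cost 4×2 + 11×5 + 4×10 = 103
  Shipping 131, fixed 87 → total 218.
  Any other capacity-feasible assignment to {F2, F3} ships for at least 131.
Compare {F1, F3}: its best feasible assignment gives total 220.
Compare {F1, F2, F3}: its best feasible assignment gives total 243.
Every other set of open sites that can feasibly serve all demand totals ≥ 220 even under its best assignment. Minimum: 218.

218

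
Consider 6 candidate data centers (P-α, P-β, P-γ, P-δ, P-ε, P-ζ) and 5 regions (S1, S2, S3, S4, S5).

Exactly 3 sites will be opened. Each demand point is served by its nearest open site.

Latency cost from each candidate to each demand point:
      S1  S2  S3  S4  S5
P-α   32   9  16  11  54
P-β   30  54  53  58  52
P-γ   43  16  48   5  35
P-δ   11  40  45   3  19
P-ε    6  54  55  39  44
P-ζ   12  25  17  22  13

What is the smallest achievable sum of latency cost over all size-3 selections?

52

Open {P-α, P-δ, P-ζ}.
  S1→P-δ 11, S2→P-α 9, S3→P-α 16, S4→P-δ 3, S5→P-ζ 13  ⇒ total 52.
Compare {P-α, P-δ, P-ε}: total 53.
Compare {P-α, P-γ, P-ζ}: total 55.
No size-3 selection does better; minimum is 52.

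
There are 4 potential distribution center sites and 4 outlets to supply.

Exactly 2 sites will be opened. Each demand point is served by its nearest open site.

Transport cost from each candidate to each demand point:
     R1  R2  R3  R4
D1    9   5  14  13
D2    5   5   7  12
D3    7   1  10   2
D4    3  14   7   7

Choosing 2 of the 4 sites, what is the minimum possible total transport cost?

13

Open {D3, D4}.
  R1→D4 3, R2→D3 1, R3→D4 7, R4→D3 2  ⇒ total 13.
Compare {D2, D3}: total 15.
Compare {D1, D3}: total 20.
No size-2 selection does better; minimum is 13.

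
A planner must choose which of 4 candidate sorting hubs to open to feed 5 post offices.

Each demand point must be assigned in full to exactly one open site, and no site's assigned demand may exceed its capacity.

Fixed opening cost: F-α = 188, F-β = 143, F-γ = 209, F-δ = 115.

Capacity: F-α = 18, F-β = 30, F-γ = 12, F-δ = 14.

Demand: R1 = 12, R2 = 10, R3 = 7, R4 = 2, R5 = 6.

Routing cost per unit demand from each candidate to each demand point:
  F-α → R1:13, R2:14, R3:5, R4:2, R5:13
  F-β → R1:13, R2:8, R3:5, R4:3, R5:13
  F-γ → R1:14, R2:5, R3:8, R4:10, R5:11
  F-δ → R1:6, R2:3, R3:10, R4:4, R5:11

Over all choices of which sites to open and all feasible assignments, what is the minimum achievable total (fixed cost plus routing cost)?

529

Open {F-β, F-δ}; cheapest assignment that respects the capacities:
  F-β (cap 30, load 25): R2, R3, R4, R5 — cost 10×8 + 7×5 + 2×3 + 6×13 = 199
  F-δ (cap 14, load 12): R1 — cost 12×6 = 72
  Shipping 271, fixed 258 → total 529.
  Any other capacity-feasible assignment to {F-β, F-δ} ships for at least 271.
Compare {F-β, F-γ}: its best feasible assignment gives total 677.
Compare {F-α, F-β}: its best feasible assignment gives total 684.
Every other set of open sites that can feasibly serve all demand totals ≥ 677 even under its best assignment. Minimum: 529.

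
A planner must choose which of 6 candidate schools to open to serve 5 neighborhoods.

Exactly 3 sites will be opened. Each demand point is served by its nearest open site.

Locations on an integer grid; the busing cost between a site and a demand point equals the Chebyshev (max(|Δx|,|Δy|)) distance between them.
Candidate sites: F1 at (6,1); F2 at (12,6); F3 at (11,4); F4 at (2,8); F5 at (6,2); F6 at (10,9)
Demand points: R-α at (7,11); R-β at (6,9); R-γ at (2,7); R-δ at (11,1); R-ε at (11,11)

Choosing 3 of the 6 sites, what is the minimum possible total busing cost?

13

Open {F3, F4, F6}.
  R-α→F6 3, R-β→F4 4, R-γ→F4 1, R-δ→F3 3, R-ε→F6 2  ⇒ total 13.
Compare {F1, F4, F6}: total 15.
Compare {F2, F4, F6}: total 15.
No size-3 selection does better; minimum is 13.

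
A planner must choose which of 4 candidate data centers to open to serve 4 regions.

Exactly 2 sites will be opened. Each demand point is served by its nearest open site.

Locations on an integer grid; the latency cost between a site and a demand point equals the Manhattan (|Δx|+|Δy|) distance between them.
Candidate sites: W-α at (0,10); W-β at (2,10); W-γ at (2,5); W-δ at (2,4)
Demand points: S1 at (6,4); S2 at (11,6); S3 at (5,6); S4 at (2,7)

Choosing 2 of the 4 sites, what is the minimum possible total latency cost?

20

Open {W-γ, W-δ}.
  S1→W-δ 4, S2→W-γ 10, S3→W-γ 4, S4→W-γ 2  ⇒ total 20.
Compare {W-α, W-γ}: total 21.
Compare {W-β, W-γ}: total 21.
No size-2 selection does better; minimum is 20.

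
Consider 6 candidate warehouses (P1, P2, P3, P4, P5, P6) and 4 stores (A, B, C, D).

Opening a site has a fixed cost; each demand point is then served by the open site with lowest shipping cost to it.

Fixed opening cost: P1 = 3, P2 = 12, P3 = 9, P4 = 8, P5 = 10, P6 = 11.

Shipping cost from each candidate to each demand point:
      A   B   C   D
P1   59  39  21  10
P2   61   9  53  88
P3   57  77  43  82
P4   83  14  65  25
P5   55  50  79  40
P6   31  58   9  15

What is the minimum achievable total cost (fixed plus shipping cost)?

85

Open {P1, P2, P6}: assign each demand point to its cheapest open site.
  A→P6 31, B→P2 9, C→P6 9, D→P1 10
  shipping cost 59, fixed 26 → total 85.
Compare {P1, P4, P6}: shipping cost 64 + fixed 22 = 86.
Compare {P2, P6}: shipping cost 64 + fixed 23 = 87.
Compare {P4, P6}: shipping cost 69 + fixed 19 = 88.
All other subsets cost ≥ 86. Minimum total cost: 85.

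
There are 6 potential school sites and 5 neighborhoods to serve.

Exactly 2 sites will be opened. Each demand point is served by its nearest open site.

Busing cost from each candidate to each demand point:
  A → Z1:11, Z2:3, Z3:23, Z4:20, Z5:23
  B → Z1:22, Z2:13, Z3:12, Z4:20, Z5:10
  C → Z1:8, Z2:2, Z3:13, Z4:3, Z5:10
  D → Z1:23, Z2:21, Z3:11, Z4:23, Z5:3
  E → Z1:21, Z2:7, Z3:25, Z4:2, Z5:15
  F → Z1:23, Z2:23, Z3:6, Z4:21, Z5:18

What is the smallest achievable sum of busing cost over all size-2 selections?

Open {C, D}.
  Z1→C 8, Z2→C 2, Z3→D 11, Z4→C 3, Z5→D 3  ⇒ total 27.
Compare {C, F}: total 29.
Compare {B, C}: total 35.
No size-2 selection does better; minimum is 27.

27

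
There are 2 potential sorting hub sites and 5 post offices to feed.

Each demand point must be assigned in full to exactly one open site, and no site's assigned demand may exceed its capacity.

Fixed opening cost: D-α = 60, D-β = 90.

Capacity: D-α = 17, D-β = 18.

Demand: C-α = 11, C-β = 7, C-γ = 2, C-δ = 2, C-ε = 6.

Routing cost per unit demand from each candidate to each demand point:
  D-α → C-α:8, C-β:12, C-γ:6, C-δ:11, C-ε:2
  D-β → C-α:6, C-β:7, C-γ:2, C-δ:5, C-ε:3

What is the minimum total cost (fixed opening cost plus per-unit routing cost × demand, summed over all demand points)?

311

Open {D-α, D-β}; cheapest assignment that respects the capacities:
  D-α (cap 17, load 10): C-γ, C-δ, C-ε — cost 2×6 + 2×11 + 6×2 = 46
  D-β (cap 18, load 18): C-α, C-β — cost 11×6 + 7×7 = 115
  Shipping 161, fixed 150 → total 311.
  Any other capacity-feasible assignment to {D-α, D-β} ships for at least 161.
Total demand is 28 and no other set of sites has combined capacity ≥ 28, so {D-α, D-β} is the only feasible choice of open sites. Minimum: 311.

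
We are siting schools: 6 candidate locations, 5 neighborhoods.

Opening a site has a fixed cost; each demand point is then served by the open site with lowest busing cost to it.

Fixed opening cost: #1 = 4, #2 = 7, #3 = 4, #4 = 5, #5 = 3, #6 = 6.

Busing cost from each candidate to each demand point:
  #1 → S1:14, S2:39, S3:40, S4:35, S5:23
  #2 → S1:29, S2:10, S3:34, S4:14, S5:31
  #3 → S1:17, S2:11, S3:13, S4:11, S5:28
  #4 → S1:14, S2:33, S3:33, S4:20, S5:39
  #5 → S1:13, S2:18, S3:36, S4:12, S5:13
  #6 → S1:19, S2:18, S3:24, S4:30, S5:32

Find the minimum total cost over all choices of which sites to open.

68

Open {#3, #5}: assign each demand point to its cheapest open site.
  S1→#5 13, S2→#3 11, S3→#3 13, S4→#3 11, S5→#5 13
  busing cost 61, fixed 7 → total 68.
Compare {#1, #3, #5}: busing cost 61 + fixed 11 = 72.
Compare {#3, #4, #5}: busing cost 61 + fixed 12 = 73.
Compare {#2, #3, #5}: busing cost 60 + fixed 14 = 74.
All other subsets cost ≥ 72. Minimum total cost: 68.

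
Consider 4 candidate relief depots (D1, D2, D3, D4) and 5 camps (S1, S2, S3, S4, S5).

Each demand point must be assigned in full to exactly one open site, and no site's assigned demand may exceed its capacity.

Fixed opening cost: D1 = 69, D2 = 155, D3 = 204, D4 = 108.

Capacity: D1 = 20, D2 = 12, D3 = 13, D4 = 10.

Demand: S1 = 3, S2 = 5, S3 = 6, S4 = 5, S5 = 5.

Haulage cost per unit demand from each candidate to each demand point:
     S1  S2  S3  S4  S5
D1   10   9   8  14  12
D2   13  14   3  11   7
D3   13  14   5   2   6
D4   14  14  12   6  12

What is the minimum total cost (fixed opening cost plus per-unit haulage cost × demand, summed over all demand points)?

Open {D1, D4}; cheapest assignment that respects the capacities:
  D1 (cap 20, load 19): S1, S2, S3, S5 — cost 3×10 + 5×9 + 6×8 + 5×12 = 183
  D4 (cap 10, load 5): S4 — cost 5×6 = 30
  Shipping 213, fixed 177 → total 390.
  Any other capacity-feasible assignment to {D1, D4} ships for at least 213.
Compare {D1, D2}: its best feasible assignment gives total 422.
Compare {D1, D3}: its best feasible assignment gives total 436.
Every other set of open sites that can feasibly serve all demand totals ≥ 422 even under its best assignment. Minimum: 390.

390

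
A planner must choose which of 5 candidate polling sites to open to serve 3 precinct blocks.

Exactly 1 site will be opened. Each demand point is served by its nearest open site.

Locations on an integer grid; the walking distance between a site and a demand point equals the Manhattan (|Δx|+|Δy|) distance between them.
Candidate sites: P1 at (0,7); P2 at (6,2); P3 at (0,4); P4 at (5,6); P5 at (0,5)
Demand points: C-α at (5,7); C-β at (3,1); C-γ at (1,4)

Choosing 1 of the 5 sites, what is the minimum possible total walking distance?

Open {P4}.
  C-α→P4 1, C-β→P4 7, C-γ→P4 6  ⇒ total 14.
Compare {P3}: total 15.
Compare {P5}: total 16.
No size-1 selection does better; minimum is 14.

14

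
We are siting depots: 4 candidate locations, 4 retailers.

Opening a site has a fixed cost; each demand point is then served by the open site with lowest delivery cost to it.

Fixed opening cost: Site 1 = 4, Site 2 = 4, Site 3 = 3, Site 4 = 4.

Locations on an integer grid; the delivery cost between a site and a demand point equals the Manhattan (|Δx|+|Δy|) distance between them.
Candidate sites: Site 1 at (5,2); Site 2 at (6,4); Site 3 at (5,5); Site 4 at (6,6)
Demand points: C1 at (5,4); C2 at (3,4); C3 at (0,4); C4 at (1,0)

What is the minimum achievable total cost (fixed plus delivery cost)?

22

Open {Site 3}: assign each demand point to its cheapest open site.
  C1→Site 3 1, C2→Site 3 3, C3→Site 3 6, C4→Site 3 9
  delivery cost 19, fixed 3 → total 22.
Compare {Site 1}: delivery cost 19 + fixed 4 = 23.
Compare {Site 2}: delivery cost 19 + fixed 4 = 23.
Compare {Site 1, Site 3}: delivery cost 16 + fixed 7 = 23.
All other subsets cost ≥ 23. Minimum total cost: 22.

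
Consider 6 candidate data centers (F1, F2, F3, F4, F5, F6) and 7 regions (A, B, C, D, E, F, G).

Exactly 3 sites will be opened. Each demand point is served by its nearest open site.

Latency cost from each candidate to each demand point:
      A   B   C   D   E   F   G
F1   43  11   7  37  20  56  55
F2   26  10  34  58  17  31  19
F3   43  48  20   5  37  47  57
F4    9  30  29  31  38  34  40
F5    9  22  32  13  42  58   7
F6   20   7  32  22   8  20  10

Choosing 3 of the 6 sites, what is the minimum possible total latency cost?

Open {F1, F5, F6}.
  A→F5 9, B→F6 7, C→F1 7, D→F5 13, E→F6 8, F→F6 20, G→F5 7  ⇒ total 71.
Compare {F3, F5, F6}: total 76.
Compare {F1, F3, F6}: total 77.
No size-3 selection does better; minimum is 71.

71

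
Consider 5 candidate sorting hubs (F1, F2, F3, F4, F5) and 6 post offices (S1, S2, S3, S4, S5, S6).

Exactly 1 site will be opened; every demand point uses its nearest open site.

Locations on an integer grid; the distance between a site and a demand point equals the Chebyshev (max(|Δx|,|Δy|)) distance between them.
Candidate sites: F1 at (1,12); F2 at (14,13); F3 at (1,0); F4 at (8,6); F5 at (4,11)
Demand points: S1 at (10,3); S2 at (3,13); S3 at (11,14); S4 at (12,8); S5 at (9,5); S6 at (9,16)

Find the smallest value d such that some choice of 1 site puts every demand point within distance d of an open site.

Open {F5}.
  Farthest demand point is S1 at distance 8 (to F5); all others are ≤ 8.
With {F4} the worst case is 10.
With {F1} the worst case is 11.
No size-1 selection achieves below 8.

8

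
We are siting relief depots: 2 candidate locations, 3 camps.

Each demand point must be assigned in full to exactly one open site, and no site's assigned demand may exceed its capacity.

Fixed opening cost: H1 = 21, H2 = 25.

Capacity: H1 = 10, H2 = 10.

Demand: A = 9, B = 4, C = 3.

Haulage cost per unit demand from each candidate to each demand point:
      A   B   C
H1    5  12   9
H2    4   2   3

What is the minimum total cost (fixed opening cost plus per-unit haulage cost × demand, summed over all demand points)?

108

Open {H1, H2}; cheapest assignment that respects the capacities:
  H1 (cap 10, load 9): A — cost 9×5 = 45
  H2 (cap 10, load 7): B, C — cost 4×2 + 3×3 = 17
  Shipping 62, fixed 46 → total 108.
  Any other capacity-feasible assignment to {H1, H2} ships for at least 62.
Total demand is 16 and no other set of sites has combined capacity ≥ 16, so {H1, H2} is the only feasible choice of open sites. Minimum: 108.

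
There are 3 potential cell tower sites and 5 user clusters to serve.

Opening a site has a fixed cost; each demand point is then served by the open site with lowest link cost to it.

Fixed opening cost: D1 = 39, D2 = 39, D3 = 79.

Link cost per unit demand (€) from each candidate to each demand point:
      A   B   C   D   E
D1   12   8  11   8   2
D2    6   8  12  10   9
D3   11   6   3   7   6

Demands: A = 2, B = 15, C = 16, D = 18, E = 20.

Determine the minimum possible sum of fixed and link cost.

Open {D1, D3}: assign each demand point to its cheapest open site.
  A→D3 2×11=22, B→D3 15×6=90, C→D3 16×3=48, D→D3 18×7=126, E→D1 20×2=40
  link cost 326, fixed 118 → total 444.
Compare {D1, D2, D3}: link cost 316 + fixed 157 = 473.
Compare {D3}: link cost 406 + fixed 79 = 485.
Compare {D2, D3}: link cost 396 + fixed 118 = 514.
All other subsets cost ≥ 473. Minimum total cost: 444.

444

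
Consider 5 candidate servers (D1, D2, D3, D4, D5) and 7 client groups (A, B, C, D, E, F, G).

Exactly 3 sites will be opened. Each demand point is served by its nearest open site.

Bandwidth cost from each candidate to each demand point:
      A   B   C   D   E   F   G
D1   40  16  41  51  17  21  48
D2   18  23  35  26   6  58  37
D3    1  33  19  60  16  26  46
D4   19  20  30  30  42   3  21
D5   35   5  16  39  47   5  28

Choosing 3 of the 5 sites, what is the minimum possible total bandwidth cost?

87

Open {D2, D3, D5}.
  A→D3 1, B→D5 5, C→D5 16, D→D2 26, E→D2 6, F→D5 5, G→D5 28  ⇒ total 87.
Compare {D3, D4, D5}: total 92.
Compare {D2, D4, D5}: total 95.
No size-3 selection does better; minimum is 87.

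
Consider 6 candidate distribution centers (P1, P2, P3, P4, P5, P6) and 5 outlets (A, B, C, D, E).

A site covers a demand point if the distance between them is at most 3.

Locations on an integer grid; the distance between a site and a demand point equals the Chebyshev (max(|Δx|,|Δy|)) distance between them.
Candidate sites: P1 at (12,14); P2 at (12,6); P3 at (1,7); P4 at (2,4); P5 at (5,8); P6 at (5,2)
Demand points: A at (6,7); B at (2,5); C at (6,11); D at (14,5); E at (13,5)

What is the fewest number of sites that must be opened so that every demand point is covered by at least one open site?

2

Coverage sets (demand points within 3 of each site):
  P1: {}
  P2: {D, E}
  P3: {B}
  P4: {B}
  P5: {A, B, C}
  P6: {B}
No single site covers all 5 demand points.
But {P2, P5} covers everything, so the minimum is 2.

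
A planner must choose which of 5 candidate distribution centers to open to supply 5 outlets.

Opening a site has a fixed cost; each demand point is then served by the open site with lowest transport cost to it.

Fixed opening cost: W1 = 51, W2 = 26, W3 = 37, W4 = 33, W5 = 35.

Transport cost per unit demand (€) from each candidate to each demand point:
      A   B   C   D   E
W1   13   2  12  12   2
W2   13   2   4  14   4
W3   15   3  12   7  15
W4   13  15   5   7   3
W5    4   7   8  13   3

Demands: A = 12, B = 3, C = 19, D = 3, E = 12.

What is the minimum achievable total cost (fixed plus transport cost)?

266

Open {W2, W5}: assign each demand point to its cheapest open site.
  A→W5 12×4=48, B→W2 3×2=6, C→W2 19×4=76, D→W5 3×13=39, E→W5 12×3=36
  transport cost 205, fixed 61 → total 266.
Compare {W2, W4, W5}: transport cost 187 + fixed 94 = 281.
Compare {W2, W3, W5}: transport cost 187 + fixed 98 = 285.
Compare {W4, W5}: transport cost 221 + fixed 68 = 289.
All other subsets cost ≥ 281. Minimum total cost: 266.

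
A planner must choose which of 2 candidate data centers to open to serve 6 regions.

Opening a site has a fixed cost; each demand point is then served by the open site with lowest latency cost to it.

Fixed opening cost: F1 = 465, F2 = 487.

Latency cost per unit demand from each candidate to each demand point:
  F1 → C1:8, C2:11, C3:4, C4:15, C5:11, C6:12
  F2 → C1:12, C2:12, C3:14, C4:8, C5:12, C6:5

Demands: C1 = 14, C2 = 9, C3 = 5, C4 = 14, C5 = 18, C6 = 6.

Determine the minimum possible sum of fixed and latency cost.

Open {F1}: assign each demand point to its cheapest open site.
  C1→F1 14×8=112, C2→F1 9×11=99, C3→F1 5×4=20, C4→F1 14×15=210, C5→F1 18×11=198, C6→F1 6×12=72
  latency cost 711, fixed 465 → total 1176.
Compare {F2}: latency cost 704 + fixed 487 = 1191.
Compare {F1, F2}: latency cost 571 + fixed 952 = 1523.

1176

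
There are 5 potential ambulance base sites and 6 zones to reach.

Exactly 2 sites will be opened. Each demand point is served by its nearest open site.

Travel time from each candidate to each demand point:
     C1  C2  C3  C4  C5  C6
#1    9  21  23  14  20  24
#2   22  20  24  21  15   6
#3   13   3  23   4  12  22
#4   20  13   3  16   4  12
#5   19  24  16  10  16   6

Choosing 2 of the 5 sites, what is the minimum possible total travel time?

39

Open {#3, #4}.
  C1→#3 13, C2→#3 3, C3→#4 3, C4→#3 4, C5→#4 4, C6→#4 12  ⇒ total 39.
Compare {#3, #5}: total 54.
Compare {#1, #4}: total 55.
No size-2 selection does better; minimum is 39.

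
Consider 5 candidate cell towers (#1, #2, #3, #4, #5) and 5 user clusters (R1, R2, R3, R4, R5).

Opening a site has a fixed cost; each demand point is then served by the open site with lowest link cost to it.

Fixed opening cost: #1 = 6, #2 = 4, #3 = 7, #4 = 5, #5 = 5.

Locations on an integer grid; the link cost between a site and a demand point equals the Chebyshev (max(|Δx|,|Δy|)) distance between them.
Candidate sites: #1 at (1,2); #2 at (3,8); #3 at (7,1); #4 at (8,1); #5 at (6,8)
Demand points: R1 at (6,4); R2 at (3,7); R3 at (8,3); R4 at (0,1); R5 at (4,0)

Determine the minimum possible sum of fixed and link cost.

Open {#1, #2}: assign each demand point to its cheapest open site.
  R1→#2 4, R2→#2 1, R3→#2 5, R4→#1 1, R5→#1 3
  link cost 14, fixed 10 → total 24.
Compare {#1, #4}: link cost 14 + fixed 11 = 25.
Compare {#1, #2, #4}: link cost 10 + fixed 15 = 25.
Compare {#2, #4}: link cost 17 + fixed 9 = 26.
All other subsets cost ≥ 25. Minimum total cost: 24.

24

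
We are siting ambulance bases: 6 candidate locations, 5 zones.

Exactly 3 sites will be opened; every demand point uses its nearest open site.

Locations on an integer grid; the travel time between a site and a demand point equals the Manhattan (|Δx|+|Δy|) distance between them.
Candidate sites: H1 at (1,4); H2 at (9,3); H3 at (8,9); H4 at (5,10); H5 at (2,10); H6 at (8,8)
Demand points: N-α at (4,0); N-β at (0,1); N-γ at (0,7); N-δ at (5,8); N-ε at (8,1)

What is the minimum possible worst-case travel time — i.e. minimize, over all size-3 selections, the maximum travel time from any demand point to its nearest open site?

7

Open {H1, H2, H3}.
  Farthest demand point is N-α at travel time 7 (to H1); all others are ≤ 7.
With {H1, H2, H4} the worst case is 7.
With {H1, H2, H5} the worst case is 7.
No size-3 selection achieves below 7.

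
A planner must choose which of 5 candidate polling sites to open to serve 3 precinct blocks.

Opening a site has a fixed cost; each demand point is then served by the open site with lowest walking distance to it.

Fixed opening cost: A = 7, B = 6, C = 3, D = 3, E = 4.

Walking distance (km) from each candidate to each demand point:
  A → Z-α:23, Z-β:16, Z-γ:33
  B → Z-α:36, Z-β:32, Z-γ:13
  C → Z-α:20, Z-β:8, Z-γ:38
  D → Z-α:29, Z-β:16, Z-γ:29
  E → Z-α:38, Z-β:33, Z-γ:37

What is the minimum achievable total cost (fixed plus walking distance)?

Open {B, C}: assign each demand point to its cheapest open site.
  Z-α→C 20, Z-β→C 8, Z-γ→B 13
  walking distance 41, fixed 9 → total 50.
Compare {B, C, D}: walking distance 41 + fixed 12 = 53.
Compare {B, C, E}: walking distance 41 + fixed 13 = 54.
Compare {A, B, C}: walking distance 41 + fixed 16 = 57.
All other subsets cost ≥ 53. Minimum total cost: 50.

50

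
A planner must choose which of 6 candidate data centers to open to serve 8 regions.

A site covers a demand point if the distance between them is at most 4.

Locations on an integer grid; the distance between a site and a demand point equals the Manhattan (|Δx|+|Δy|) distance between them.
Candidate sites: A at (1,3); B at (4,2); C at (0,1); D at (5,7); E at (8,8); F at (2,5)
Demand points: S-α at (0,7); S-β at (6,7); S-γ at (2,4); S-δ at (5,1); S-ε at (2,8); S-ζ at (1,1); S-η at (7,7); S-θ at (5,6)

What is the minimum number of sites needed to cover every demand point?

3

Coverage sets (demand points within 4 of each site):
  A: {S-γ, S-ζ}
  B: {S-γ, S-δ, S-ζ}
  C: {S-ζ}
  D: {S-β, S-ε, S-η, S-θ}
  E: {S-β, S-η}
  F: {S-α, S-γ, S-ε, S-θ}
No 2 sites suffice: every size-2 union leaves at least one demand point uncovered.
But {B, D, F} covers everything, so the minimum is 3.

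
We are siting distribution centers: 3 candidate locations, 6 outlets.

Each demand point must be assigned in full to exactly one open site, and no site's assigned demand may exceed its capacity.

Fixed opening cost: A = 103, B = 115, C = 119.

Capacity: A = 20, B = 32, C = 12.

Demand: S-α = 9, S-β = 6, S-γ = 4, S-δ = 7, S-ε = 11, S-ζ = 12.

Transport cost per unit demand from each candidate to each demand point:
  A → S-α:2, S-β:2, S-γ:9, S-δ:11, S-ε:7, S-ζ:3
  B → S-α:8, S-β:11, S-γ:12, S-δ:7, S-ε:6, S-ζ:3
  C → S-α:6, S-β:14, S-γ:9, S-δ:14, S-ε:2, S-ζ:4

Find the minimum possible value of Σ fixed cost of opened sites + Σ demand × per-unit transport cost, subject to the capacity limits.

Open {A, B}; cheapest assignment that respects the capacities:
  A (cap 20, load 19): S-α, S-β, S-γ — cost 9×2 + 6×2 + 4×9 = 66
  B (cap 32, load 30): S-δ, S-ε, S-ζ — cost 7×7 + 11×6 + 12×3 = 151
  Shipping 217, fixed 218 → total 435.
  Any other capacity-feasible assignment to {A, B} ships for at least 217.
Compare {A, B, C}: its best feasible assignment gives total 510.
Every other set of open sites that can feasibly serve all demand totals ≥ 510 even under its best assignment. Minimum: 435.

435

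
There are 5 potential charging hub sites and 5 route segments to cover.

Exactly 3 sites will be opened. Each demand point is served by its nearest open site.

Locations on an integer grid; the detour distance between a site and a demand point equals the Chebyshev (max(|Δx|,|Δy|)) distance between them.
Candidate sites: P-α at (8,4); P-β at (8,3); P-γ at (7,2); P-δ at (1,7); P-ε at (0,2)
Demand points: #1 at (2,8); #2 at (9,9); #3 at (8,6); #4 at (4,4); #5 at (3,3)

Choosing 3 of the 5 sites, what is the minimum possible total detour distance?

Open {P-α, P-δ, P-ε}.
  #1→P-δ 1, #2→P-α 5, #3→P-α 2, #4→P-δ 3, #5→P-ε 3  ⇒ total 14.
Compare {P-α, P-β, P-δ}: total 15.
Compare {P-α, P-γ, P-δ}: total 15.
No size-3 selection does better; minimum is 14.

14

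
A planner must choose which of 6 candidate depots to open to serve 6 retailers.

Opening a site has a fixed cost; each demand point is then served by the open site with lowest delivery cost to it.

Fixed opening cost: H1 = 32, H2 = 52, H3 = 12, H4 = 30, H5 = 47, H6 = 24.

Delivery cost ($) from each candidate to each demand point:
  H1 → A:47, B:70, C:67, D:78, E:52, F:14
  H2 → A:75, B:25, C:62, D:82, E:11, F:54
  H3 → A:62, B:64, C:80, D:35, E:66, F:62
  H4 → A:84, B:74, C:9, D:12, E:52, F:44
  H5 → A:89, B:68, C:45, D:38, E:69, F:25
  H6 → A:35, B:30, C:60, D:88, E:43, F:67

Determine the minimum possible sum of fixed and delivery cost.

227

Open {H4, H6}: assign each demand point to its cheapest open site.
  A→H6 35, B→H6 30, C→H4 9, D→H4 12, E→H6 43, F→H4 44
  delivery cost 173, fixed 54 → total 227.
Compare {H1, H4, H6}: delivery cost 143 + fixed 86 = 229.
Compare {H1, H2, H4}: delivery cost 118 + fixed 114 = 232.
Compare {H3, H4, H6}: delivery cost 173 + fixed 66 = 239.
All other subsets cost ≥ 229. Minimum total cost: 227.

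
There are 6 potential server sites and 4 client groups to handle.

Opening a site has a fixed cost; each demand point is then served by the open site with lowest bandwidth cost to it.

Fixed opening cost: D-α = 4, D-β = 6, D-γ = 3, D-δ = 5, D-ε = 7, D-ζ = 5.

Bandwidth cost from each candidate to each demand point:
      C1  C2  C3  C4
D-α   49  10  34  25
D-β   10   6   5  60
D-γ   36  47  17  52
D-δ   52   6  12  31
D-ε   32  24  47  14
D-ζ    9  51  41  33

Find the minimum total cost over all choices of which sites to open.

48

Open {D-β, D-ε}: assign each demand point to its cheapest open site.
  C1→D-β 10, C2→D-β 6, C3→D-β 5, C4→D-ε 14
  bandwidth cost 35, fixed 13 → total 48.
Compare {D-β, D-γ, D-ε}: bandwidth cost 35 + fixed 16 = 51.
Compare {D-α, D-β, D-ε}: bandwidth cost 35 + fixed 17 = 52.
Compare {D-β, D-ε, D-ζ}: bandwidth cost 34 + fixed 18 = 52.
All other subsets cost ≥ 51. Minimum total cost: 48.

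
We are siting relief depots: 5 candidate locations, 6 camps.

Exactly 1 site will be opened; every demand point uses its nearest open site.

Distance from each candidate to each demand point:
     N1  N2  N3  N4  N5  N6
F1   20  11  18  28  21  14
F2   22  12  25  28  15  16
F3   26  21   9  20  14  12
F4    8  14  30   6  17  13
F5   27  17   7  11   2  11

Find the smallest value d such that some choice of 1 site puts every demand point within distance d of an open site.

26

Open {F3}.
  Farthest demand point is N1 at distance 26 (to F3); all others are ≤ 26.
With {F5} the worst case is 27.
With {F1} the worst case is 28.
No size-1 selection achieves below 26.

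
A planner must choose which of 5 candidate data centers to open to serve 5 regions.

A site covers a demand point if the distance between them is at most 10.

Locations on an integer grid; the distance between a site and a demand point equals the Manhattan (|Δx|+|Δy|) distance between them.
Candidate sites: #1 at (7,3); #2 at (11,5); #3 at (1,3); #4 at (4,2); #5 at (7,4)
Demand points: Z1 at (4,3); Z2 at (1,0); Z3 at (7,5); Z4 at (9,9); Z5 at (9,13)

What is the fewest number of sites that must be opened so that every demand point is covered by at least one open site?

Coverage sets (demand points within 10 of each site):
  #1: {Z1, Z2, Z3, Z4}
  #2: {Z1, Z3, Z4, Z5}
  #3: {Z1, Z2, Z3}
  #4: {Z1, Z2, Z3}
  #5: {Z1, Z2, Z3, Z4}
No single site covers all 5 demand points.
But {#1, #2} covers everything, so the minimum is 2.

2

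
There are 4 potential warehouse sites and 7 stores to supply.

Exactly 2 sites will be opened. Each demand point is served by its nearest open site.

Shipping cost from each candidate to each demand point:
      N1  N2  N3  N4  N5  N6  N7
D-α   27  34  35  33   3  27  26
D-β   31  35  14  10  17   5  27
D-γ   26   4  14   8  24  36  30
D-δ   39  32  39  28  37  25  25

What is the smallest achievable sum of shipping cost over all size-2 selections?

Open {D-β, D-γ}.
  N1→D-γ 26, N2→D-γ 4, N3→D-β 14, N4→D-γ 8, N5→D-β 17, N6→D-β 5, N7→D-β 27  ⇒ total 101.
Compare {D-α, D-γ}: total 108.
Compare {D-α, D-β}: total 119.
No size-2 selection does better; minimum is 101.

101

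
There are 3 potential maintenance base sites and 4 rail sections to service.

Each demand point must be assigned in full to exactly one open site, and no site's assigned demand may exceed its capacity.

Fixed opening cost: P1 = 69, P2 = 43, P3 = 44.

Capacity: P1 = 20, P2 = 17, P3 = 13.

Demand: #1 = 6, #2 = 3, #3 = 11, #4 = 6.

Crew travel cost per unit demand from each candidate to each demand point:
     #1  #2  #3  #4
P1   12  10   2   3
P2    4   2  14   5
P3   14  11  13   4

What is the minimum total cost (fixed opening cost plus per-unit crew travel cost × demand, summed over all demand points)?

Open {P1, P2}; cheapest assignment that respects the capacities:
  P1 (cap 20, load 17): #3, #4 — cost 11×2 + 6×3 = 40
  P2 (cap 17, load 9): #1, #2 — cost 6×4 + 3×2 = 30
  Shipping 70, fixed 112 → total 182.
  Any other capacity-feasible assignment to {P1, P2} ships for at least 70.
Compare {P1, P2, P3}: its best feasible assignment gives total 226.
Compare {P1, P3}: its best feasible assignment gives total 261.
Every other set of open sites that can feasibly serve all demand totals ≥ 226 even under its best assignment. Minimum: 182.

182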